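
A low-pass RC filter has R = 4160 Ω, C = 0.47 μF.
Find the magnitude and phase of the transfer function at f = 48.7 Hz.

Step 1 — Angular frequency: ω = 2π·48.7 = 306 rad/s.
Step 2 — Transfer function: H(jω) = 1/(1 + jωRC).
Step 3 — Denominator: 1 + jωRC = 1 + j·306·4160·4.7e-07 = 1 + j0.5983.
Step 4 — H = 0.7364 - j0.4406.
Step 5 — Magnitude: |H| = 0.8581 (-1.3 dB); phase: φ = -30.9°.

|H| = 0.8581 (-1.3 dB), φ = -30.9°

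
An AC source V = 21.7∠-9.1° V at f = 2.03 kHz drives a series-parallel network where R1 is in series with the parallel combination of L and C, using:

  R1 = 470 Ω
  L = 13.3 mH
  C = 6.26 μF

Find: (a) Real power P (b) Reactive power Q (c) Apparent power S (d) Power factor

Step 1 — Angular frequency: ω = 2π·f = 2π·2030 = 1.275e+04 rad/s.
Step 2 — Component impedances:
  R1: Z = R = 470 Ω
  L: Z = jωL = j·1.275e+04·0.0133 = 0 + j169.6 Ω
  C: Z = 1/(jωC) = -j/(ω·C) = 0 - j12.52 Ω
Step 3 — Parallel branch: L || C = 1/(1/L + 1/C) = 0 - j13.52 Ω.
Step 4 — Series with R1: Z_total = R1 + (L || C) = 470 - j13.52 Ω = 470.2∠-1.6° Ω.
Step 5 — Source phasor: V = 21.7∠-9.1° V = 21.43 - j3.432 V.
Step 6 — Current: I = V / Z = 0.04576 - j0.005986 A = 0.04615∠-7.5° A.
Step 7 — Complex power: S = V·I* = 1.001 - j0.0288 VA.
Step 8 — Real power: P = Re(S) = 1.001 W.
Step 9 — Reactive power: Q = Im(S) = -0.0288 VAR.
Step 10 — Apparent power: |S| = 1.001 VA.
Step 11 — Power factor: PF = P/|S| = 0.9996 (leading).

(a) P = 1.001 W  (b) Q = -0.0288 VAR  (c) S = 1.001 VA  (d) PF = 0.9996 (leading)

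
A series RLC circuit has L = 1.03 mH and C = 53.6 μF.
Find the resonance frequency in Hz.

Step 1 — Resonance condition Im(Z)=0 gives ω₀ = 1/√(LC).
Step 2 — ω₀ = 1/√(0.00103·5.36e-05) = 4256 rad/s.
Step 3 — f₀ = ω₀/(2π) = 677.4 Hz.

f₀ = 677.4 Hz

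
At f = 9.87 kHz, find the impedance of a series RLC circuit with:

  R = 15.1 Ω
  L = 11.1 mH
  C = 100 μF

Step 1 — Angular frequency: ω = 2π·f = 2π·9870 = 6.202e+04 rad/s.
Step 2 — Component impedances:
  R: Z = R = 15.1 Ω
  L: Z = jωL = j·6.202e+04·0.0111 = 0 + j688.4 Ω
  C: Z = 1/(jωC) = -j/(ω·C) = 0 - j0.1613 Ω
Step 3 — Series combination: Z_total = R + L + C = 15.1 + j688.2 Ω = 688.4∠88.7° Ω.

Z = 15.1 + j688.2 Ω = 688.4∠88.7° Ω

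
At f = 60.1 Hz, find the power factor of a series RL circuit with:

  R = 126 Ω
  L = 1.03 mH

Step 1 — Angular frequency: ω = 2π·f = 2π·60.1 = 377.6 rad/s.
Step 2 — Component impedances:
  R: Z = R = 126 Ω
  L: Z = jωL = j·377.6·0.00103 = 0 + j0.3889 Ω
Step 3 — Series combination: Z_total = R + L = 126 + j0.3889 Ω = 126∠0.2° Ω.
Step 4 — Power factor: PF = cos(φ) = Re(Z)/|Z| = 126/126 = 1.
Step 5 — Type: Im(Z) = 0.3889 ⇒ lagging (phase φ = 0.2°).

PF = 1 (lagging, φ = 0.2°)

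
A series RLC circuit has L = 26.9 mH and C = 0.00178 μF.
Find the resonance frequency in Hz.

Step 1 — Resonance condition Im(Z)=0 gives ω₀ = 1/√(LC).
Step 2 — ω₀ = 1/√(0.0269·1.78e-09) = 1.445e+05 rad/s.
Step 3 — f₀ = ω₀/(2π) = 2.3e+04 Hz.

f₀ = 2.3e+04 Hz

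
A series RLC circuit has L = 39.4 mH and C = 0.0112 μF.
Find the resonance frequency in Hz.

Step 1 — Resonance condition Im(Z)=0 gives ω₀ = 1/√(LC).
Step 2 — ω₀ = 1/√(0.0394·1.12e-08) = 4.76e+04 rad/s.
Step 3 — f₀ = ω₀/(2π) = 7576 Hz.

f₀ = 7576 Hz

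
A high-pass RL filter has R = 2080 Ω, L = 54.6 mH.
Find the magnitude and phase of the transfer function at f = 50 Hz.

Step 1 — Angular frequency: ω = 2π·50 = 314.2 rad/s.
Step 2 — Transfer function: H(jω) = jωL/(R + jωL).
Step 3 — Numerator jωL = j·17.15; denominator R + jωL = 2080 + j17.15.
Step 4 — H = 6.8e-05 + j0.008246.
Step 5 — Magnitude: |H| = 0.008246 (-41.7 dB); phase: φ = 89.5°.

|H| = 0.008246 (-41.7 dB), φ = 89.5°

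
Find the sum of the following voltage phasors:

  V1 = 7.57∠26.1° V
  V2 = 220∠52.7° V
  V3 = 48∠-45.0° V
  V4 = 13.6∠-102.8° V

Step 1 — Convert each phasor to rectangular form:
  V1 = 7.57·(cos(26.1°) + j·sin(26.1°)) = 6.798 + j3.33 V
  V2 = 220·(cos(52.7°) + j·sin(52.7°)) = 133.3 + j175 V
  V3 = 48·(cos(-45.0°) + j·sin(-45.0°)) = 33.94 - j33.94 V
  V4 = 13.6·(cos(-102.8°) + j·sin(-102.8°)) = -3.013 - j13.26 V
Step 2 — Sum components: V_total = 171 + j131.1 V.
Step 3 — Convert to polar: |V_total| = 215.5 V, ∠V_total = 37.5°.

V_total = 215.5∠37.5° V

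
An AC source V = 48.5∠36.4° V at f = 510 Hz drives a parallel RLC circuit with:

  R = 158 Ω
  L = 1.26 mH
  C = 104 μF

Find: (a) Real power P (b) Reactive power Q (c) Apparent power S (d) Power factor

Step 1 — Angular frequency: ω = 2π·f = 2π·510 = 3204 rad/s.
Step 2 — Component impedances:
  R: Z = R = 158 Ω
  L: Z = jωL = j·3204·0.00126 = 0 + j4.038 Ω
  C: Z = 1/(jωC) = -j/(ω·C) = 0 - j3.001 Ω
Step 3 — Parallel combination: 1/Z_total = 1/R + 1/L + 1/C; Z_total = 0.8593 - j11.62 Ω = 11.65∠-85.8° Ω.
Step 4 — Source phasor: V = 48.5∠36.4° V = 39.04 + j28.78 V.
Step 5 — Current: I = V / Z = -2.216 + j3.523 A = 4.162∠122.2° A.
Step 6 — Complex power: S = V·I* = 14.89 - j201.3 VA.
Step 7 — Real power: P = Re(S) = 14.89 W.
Step 8 — Reactive power: Q = Im(S) = -201.3 VAR.
Step 9 — Apparent power: |S| = 201.9 VA.
Step 10 — Power factor: PF = P/|S| = 0.07375 (leading).

(a) P = 14.89 W  (b) Q = -201.3 VAR  (c) S = 201.9 VA  (d) PF = 0.07375 (leading)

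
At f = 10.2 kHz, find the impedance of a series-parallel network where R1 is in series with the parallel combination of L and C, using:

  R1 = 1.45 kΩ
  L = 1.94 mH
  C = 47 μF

Step 1 — Angular frequency: ω = 2π·f = 2π·1.02e+04 = 6.409e+04 rad/s.
Step 2 — Component impedances:
  R1: Z = R = 1450 Ω
  L: Z = jωL = j·6.409e+04·0.00194 = 0 + j124.3 Ω
  C: Z = 1/(jωC) = -j/(ω·C) = 0 - j0.332 Ω
Step 3 — Parallel branch: L || C = 1/(1/L + 1/C) = 0 - j0.3329 Ω.
Step 4 — Series with R1: Z_total = R1 + (L || C) = 1450 - j0.3329 Ω = 1450∠-0.0° Ω.

Z = 1450 - j0.3329 Ω = 1450∠-0.0° Ω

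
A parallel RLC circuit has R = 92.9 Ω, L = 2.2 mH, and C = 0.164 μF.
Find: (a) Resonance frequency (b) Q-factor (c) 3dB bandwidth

Step 1 — Resonance: ω₀ = 1/√(LC) = 1/√(0.0022·1.64e-07) = 5.265e+04 rad/s.
Step 2 — f₀ = ω₀/(2π) = 8379 Hz.
Step 3 — Parallel Q: Q = R/(ω₀L) = 92.9/(5.265e+04·0.0022) = 0.8021.
Step 4 — Bandwidth: Δω = ω₀/Q = 6.564e+04 rad/s; BW = Δω/(2π) = 1.045e+04 Hz.

(a) f₀ = 8379 Hz  (b) Q = 0.8021  (c) BW = 1.045e+04 Hz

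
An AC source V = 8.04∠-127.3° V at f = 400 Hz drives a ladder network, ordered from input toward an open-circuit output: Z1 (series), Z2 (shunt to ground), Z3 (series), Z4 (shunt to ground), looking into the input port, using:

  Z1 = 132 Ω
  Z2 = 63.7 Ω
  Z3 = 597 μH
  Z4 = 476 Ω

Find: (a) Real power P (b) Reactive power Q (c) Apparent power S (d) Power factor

Step 1 — Angular frequency: ω = 2π·f = 2π·400 = 2513 rad/s.
Step 2 — Component impedances:
  Z1: Z = R = 132 Ω
  Z2: Z = R = 63.7 Ω
  Z3: Z = jωL = j·2513·0.000597 = 0 + j1.5 Ω
  Z4: Z = R = 476 Ω
Step 3 — Ladder network (open output): work backward from the far end, alternating series and parallel combinations. Z_in = 188.2 + j0.0209 Ω = 188.2∠0.0° Ω.
Step 4 — Source phasor: V = 8.04∠-127.3° V = -4.872 - j6.396 V.
Step 5 — Current: I = V / Z = -0.02589 - j0.03398 A = 0.04272∠-127.3° A.
Step 6 — Complex power: S = V·I* = 0.3435 + j3.815e-05 VA.
Step 7 — Real power: P = Re(S) = 0.3435 W.
Step 8 — Reactive power: Q = Im(S) = 3.815e-05 VAR.
Step 9 — Apparent power: |S| = 0.3435 VA.
Step 10 — Power factor: PF = P/|S| = 1 (lagging).

(a) P = 0.3435 W  (b) Q = 3.815e-05 VAR  (c) S = 0.3435 VA  (d) PF = 1 (lagging)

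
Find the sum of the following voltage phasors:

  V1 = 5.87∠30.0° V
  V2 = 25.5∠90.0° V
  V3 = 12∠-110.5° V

Step 1 — Convert each phasor to rectangular form:
  V1 = 5.87·(cos(30.0°) + j·sin(30.0°)) = 5.084 + j2.935 V
  V2 = 25.5·(cos(90.0°) + j·sin(90.0°)) = 0 + j25.5 V
  V3 = 12·(cos(-110.5°) + j·sin(-110.5°)) = -4.202 - j11.24 V
Step 2 — Sum components: V_total = 0.8811 + j17.19 V.
Step 3 — Convert to polar: |V_total| = 17.22 V, ∠V_total = 87.1°.

V_total = 17.22∠87.1° V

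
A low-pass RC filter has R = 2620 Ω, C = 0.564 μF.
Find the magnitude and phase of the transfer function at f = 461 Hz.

Step 1 — Angular frequency: ω = 2π·461 = 2897 rad/s.
Step 2 — Transfer function: H(jω) = 1/(1 + jωRC).
Step 3 — Denominator: 1 + jωRC = 1 + j·2897·2620·5.64e-07 = 1 + j4.28.
Step 4 — H = 0.05176 - j0.2215.
Step 5 — Magnitude: |H| = 0.2275 (-12.9 dB); phase: φ = -76.8°.

|H| = 0.2275 (-12.9 dB), φ = -76.8°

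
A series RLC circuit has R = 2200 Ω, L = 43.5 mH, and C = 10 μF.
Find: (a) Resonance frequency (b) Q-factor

Step 1 — Resonance condition Im(Z)=0 gives ω₀ = 1/√(LC).
Step 2 — ω₀ = 1/√(0.0435·1e-05) = 1516 rad/s.
Step 3 — f₀ = ω₀/(2π) = 241.3 Hz.
Step 4 — Series Q: Q = ω₀L/R = 1516·0.0435/2200 = 0.02998.

(a) f₀ = 241.3 Hz  (b) Q = 0.02998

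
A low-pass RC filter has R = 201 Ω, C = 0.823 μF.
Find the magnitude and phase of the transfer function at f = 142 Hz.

Step 1 — Angular frequency: ω = 2π·142 = 892.2 rad/s.
Step 2 — Transfer function: H(jω) = 1/(1 + jωRC).
Step 3 — Denominator: 1 + jωRC = 1 + j·892.2·201·8.23e-07 = 1 + j0.1476.
Step 4 — H = 0.9787 - j0.1444.
Step 5 — Magnitude: |H| = 0.9893 (-0.1 dB); phase: φ = -8.4°.

|H| = 0.9893 (-0.1 dB), φ = -8.4°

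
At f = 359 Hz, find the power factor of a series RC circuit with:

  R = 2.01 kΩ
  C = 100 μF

Step 1 — Angular frequency: ω = 2π·f = 2π·359 = 2256 rad/s.
Step 2 — Component impedances:
  R: Z = R = 2010 Ω
  C: Z = 1/(jωC) = -j/(ω·C) = 0 - j4.433 Ω
Step 3 — Series combination: Z_total = R + C = 2010 - j4.433 Ω = 2010∠-0.1° Ω.
Step 4 — Power factor: PF = cos(φ) = Re(Z)/|Z| = 2010/2010 = 1.
Step 5 — Type: Im(Z) = -4.433 ⇒ leading (phase φ = -0.1°).

PF = 1 (leading, φ = -0.1°)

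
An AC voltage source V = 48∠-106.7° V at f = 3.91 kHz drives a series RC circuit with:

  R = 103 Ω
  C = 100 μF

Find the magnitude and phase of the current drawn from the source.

Step 1 — Angular frequency: ω = 2π·f = 2π·3910 = 2.457e+04 rad/s.
Step 2 — Component impedances:
  R: Z = R = 103 Ω
  C: Z = 1/(jωC) = -j/(ω·C) = 0 - j0.407 Ω
Step 3 — Series combination: Z_total = R + C = 103 - j0.407 Ω = 103∠-0.2° Ω.
Step 4 — Source phasor: V = 48∠-106.7° V = -13.79 - j45.98 V.
Step 5 — Ohm's law: I = V / Z_total = (-13.79 - j45.98) / (103 - j0.407) = -0.1321 - j0.4469 A.
Step 6 — Convert to polar: |I| = 0.466 A, ∠I = -106.5°.

I = 0.466∠-106.5° A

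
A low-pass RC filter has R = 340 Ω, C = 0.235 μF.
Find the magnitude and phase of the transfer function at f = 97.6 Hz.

Step 1 — Angular frequency: ω = 2π·97.6 = 613.2 rad/s.
Step 2 — Transfer function: H(jω) = 1/(1 + jωRC).
Step 3 — Denominator: 1 + jωRC = 1 + j·613.2·340·2.35e-07 = 1 + j0.049.
Step 4 — H = 0.9976 - j0.04888.
Step 5 — Magnitude: |H| = 0.9988 (-0.0 dB); phase: φ = -2.8°.

|H| = 0.9988 (-0.0 dB), φ = -2.8°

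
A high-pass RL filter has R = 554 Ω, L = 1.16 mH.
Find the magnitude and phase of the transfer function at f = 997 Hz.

Step 1 — Angular frequency: ω = 2π·997 = 6264 rad/s.
Step 2 — Transfer function: H(jω) = jωL/(R + jωL).
Step 3 — Numerator jωL = j·7.267; denominator R + jωL = 554 + j7.267.
Step 4 — H = 0.000172 + j0.01311.
Step 5 — Magnitude: |H| = 0.01312 (-37.6 dB); phase: φ = 89.2°.

|H| = 0.01312 (-37.6 dB), φ = 89.2°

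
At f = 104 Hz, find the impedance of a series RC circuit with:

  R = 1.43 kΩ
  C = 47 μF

Step 1 — Angular frequency: ω = 2π·f = 2π·104 = 653.5 rad/s.
Step 2 — Component impedances:
  R: Z = R = 1430 Ω
  C: Z = 1/(jωC) = -j/(ω·C) = 0 - j32.56 Ω
Step 3 — Series combination: Z_total = R + C = 1430 - j32.56 Ω = 1430∠-1.3° Ω.

Z = 1430 - j32.56 Ω = 1430∠-1.3° Ω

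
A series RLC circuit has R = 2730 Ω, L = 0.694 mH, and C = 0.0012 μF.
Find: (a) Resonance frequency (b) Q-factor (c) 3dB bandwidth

Step 1 — Resonance condition Im(Z)=0 gives ω₀ = 1/√(LC).
Step 2 — ω₀ = 1/√(0.000694·1.2e-09) = 1.096e+06 rad/s.
Step 3 — f₀ = ω₀/(2π) = 1.744e+05 Hz.
Step 4 — Series Q: Q = ω₀L/R = 1.096e+06·0.000694/2730 = 0.2786.
Step 5 — 3dB bandwidth: Δω = ω₀/Q = 3.934e+06 rad/s; BW = Δω/(2π) = 6.261e+05 Hz.

(a) f₀ = 1.744e+05 Hz  (b) Q = 0.2786  (c) BW = 6.261e+05 Hz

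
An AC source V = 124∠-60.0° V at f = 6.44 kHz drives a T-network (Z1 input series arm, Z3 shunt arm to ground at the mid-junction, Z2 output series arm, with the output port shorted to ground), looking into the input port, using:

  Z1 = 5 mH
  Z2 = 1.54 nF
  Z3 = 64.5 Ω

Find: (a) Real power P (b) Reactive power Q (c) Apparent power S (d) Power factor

Step 1 — Angular frequency: ω = 2π·f = 2π·6440 = 4.046e+04 rad/s.
Step 2 — Component impedances:
  Z1: Z = jωL = j·4.046e+04·0.005 = 0 + j202.3 Ω
  Z2: Z = 1/(jωC) = -j/(ω·C) = 0 - j1.605e+04 Ω
  Z3: Z = R = 64.5 Ω
Step 3 — With the output port shorted to ground, the output series arm Z2 runs from the junction to ground; the shunt arm Z3 also runs from the junction to ground. They appear in parallel: Z3 || Z2 = 64.5 - j0.2592 Ω.
Step 4 — Series with input arm Z1: Z_in = Z1 + (Z3 || Z2) = 64.5 + j202.1 Ω = 212.1∠72.3° Ω.
Step 5 — Source phasor: V = 124∠-60.0° V = 62 - j107.4 V.
Step 6 — Current: I = V / Z = -0.3934 - j0.4324 A = 0.5846∠-132.3° A.
Step 7 — Complex power: S = V·I* = 22.04 + j69.06 VA.
Step 8 — Real power: P = Re(S) = 22.04 W.
Step 9 — Reactive power: Q = Im(S) = 69.06 VAR.
Step 10 — Apparent power: |S| = 72.49 VA.
Step 11 — Power factor: PF = P/|S| = 0.3041 (lagging).

(a) P = 22.04 W  (b) Q = 69.06 VAR  (c) S = 72.49 VA  (d) PF = 0.3041 (lagging)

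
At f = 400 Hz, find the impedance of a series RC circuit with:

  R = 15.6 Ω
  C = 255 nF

Step 1 — Angular frequency: ω = 2π·f = 2π·400 = 2513 rad/s.
Step 2 — Component impedances:
  R: Z = R = 15.6 Ω
  C: Z = 1/(jωC) = -j/(ω·C) = 0 - j1560 Ω
Step 3 — Series combination: Z_total = R + C = 15.6 - j1560 Ω = 1560∠-89.4° Ω.

Z = 15.6 - j1560 Ω = 1560∠-89.4° Ω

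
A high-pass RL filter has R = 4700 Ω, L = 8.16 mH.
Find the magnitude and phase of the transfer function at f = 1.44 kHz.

Step 1 — Angular frequency: ω = 2π·1440 = 9048 rad/s.
Step 2 — Transfer function: H(jω) = jωL/(R + jωL).
Step 3 — Numerator jωL = j·73.83; denominator R + jωL = 4700 + j73.83.
Step 4 — H = 0.0002467 + j0.0157.
Step 5 — Magnitude: |H| = 0.01571 (-36.1 dB); phase: φ = 89.1°.

|H| = 0.01571 (-36.1 dB), φ = 89.1°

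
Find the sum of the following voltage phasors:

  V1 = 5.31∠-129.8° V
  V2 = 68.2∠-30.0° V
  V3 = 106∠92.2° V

Step 1 — Convert each phasor to rectangular form:
  V1 = 5.31·(cos(-129.8°) + j·sin(-129.8°)) = -3.399 - j4.08 V
  V2 = 68.2·(cos(-30.0°) + j·sin(-30.0°)) = 59.06 - j34.1 V
  V3 = 106·(cos(92.2°) + j·sin(92.2°)) = -4.069 + j105.9 V
Step 2 — Sum components: V_total = 51.59 + j67.74 V.
Step 3 — Convert to polar: |V_total| = 85.15 V, ∠V_total = 52.7°.

V_total = 85.15∠52.7° V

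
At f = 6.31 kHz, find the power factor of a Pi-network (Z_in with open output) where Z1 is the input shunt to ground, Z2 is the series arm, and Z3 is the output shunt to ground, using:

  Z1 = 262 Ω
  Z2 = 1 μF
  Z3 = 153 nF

Step 1 — Angular frequency: ω = 2π·f = 2π·6310 = 3.965e+04 rad/s.
Step 2 — Component impedances:
  Z1: Z = R = 262 Ω
  Z2: Z = 1/(jωC) = -j/(ω·C) = 0 - j25.22 Ω
  Z3: Z = 1/(jωC) = -j/(ω·C) = 0 - j164.9 Ω
Step 3 — With open output, the series arm Z2 and the output shunt Z3 appear in series to ground: Z2 + Z3 = 0 - j190.1 Ω.
Step 4 — Parallel with input shunt Z1: Z_in = Z1 || (Z2 + Z3) = 90.35 - j124.5 Ω = 153.9∠-54.0° Ω.
Step 5 — Power factor: PF = cos(φ) = Re(Z)/|Z| = 90.346/153.85 = 0.5872.
Step 6 — Type: Im(Z) = -124.5 ⇒ leading (phase φ = -54.0°).

PF = 0.5872 (leading, φ = -54.0°)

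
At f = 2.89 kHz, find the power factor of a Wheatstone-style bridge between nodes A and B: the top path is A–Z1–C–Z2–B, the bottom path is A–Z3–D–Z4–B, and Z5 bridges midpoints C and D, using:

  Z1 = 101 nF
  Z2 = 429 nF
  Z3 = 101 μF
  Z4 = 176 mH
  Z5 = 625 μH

Step 1 — Angular frequency: ω = 2π·f = 2π·2890 = 1.816e+04 rad/s.
Step 2 — Component impedances:
  Z1: Z = 1/(jωC) = -j/(ω·C) = 0 - j545.3 Ω
  Z2: Z = 1/(jωC) = -j/(ω·C) = 0 - j128.4 Ω
  Z3: Z = 1/(jωC) = -j/(ω·C) = 0 - j0.5453 Ω
  Z4: Z = jωL = j·1.816e+04·0.176 = 0 + j3196 Ω
  Z5: Z = jωL = j·1.816e+04·0.000625 = 0 + j11.35 Ω
Step 3 — Bridge requires nodal analysis (the Z5 bridge couples midpoints C and D, so the two paths cannot be reduced to a simple series/parallel combination). Setting node B to ground and injecting 1 A at node A, the 3-node admittance system at A, C, D solves to V_A = Z_AB = 0 - j121.8 Ω = 121.8∠-90.0° Ω.
Step 4 — Power factor: PF = cos(φ) = Re(Z)/|Z| = 0/121.8 = 0.
Step 5 — Type: Im(Z) = -121.8 ⇒ leading (phase φ = -90.0°).

PF = 0 (leading, φ = -90.0°)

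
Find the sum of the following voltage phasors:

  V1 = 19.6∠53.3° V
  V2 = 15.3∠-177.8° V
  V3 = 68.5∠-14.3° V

Step 1 — Convert each phasor to rectangular form:
  V1 = 19.6·(cos(53.3°) + j·sin(53.3°)) = 11.71 + j15.71 V
  V2 = 15.3·(cos(-177.8°) + j·sin(-177.8°)) = -15.29 - j0.5873 V
  V3 = 68.5·(cos(-14.3°) + j·sin(-14.3°)) = 66.38 - j16.92 V
Step 2 — Sum components: V_total = 62.8 - j1.792 V.
Step 3 — Convert to polar: |V_total| = 62.83 V, ∠V_total = -1.6°.

V_total = 62.83∠-1.6° V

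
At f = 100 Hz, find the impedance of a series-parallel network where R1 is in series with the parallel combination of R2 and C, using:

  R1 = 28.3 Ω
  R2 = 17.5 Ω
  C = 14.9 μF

Step 1 — Angular frequency: ω = 2π·f = 2π·100 = 628.3 rad/s.
Step 2 — Component impedances:
  R1: Z = R = 28.3 Ω
  R2: Z = R = 17.5 Ω
  C: Z = 1/(jωC) = -j/(ω·C) = 0 - j106.8 Ω
Step 3 — Parallel branch: R2 || C = 1/(1/R2 + 1/C) = 17.04 - j2.792 Ω.
Step 4 — Series with R1: Z_total = R1 + (R2 || C) = 45.34 - j2.792 Ω = 45.43∠-3.5° Ω.

Z = 45.34 - j2.792 Ω = 45.43∠-3.5° Ω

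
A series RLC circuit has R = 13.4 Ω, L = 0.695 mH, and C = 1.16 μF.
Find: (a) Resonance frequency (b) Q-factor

Step 1 — Resonance condition Im(Z)=0 gives ω₀ = 1/√(LC).
Step 2 — ω₀ = 1/√(0.000695·1.16e-06) = 3.522e+04 rad/s.
Step 3 — f₀ = ω₀/(2π) = 5605 Hz.
Step 4 — Series Q: Q = ω₀L/R = 3.522e+04·0.000695/13.4 = 1.827.

(a) f₀ = 5605 Hz  (b) Q = 1.827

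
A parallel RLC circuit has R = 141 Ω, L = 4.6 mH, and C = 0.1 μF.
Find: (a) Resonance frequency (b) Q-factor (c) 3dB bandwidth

Step 1 — Resonance: ω₀ = 1/√(LC) = 1/√(0.0046·1e-07) = 4.663e+04 rad/s.
Step 2 — f₀ = ω₀/(2π) = 7421 Hz.
Step 3 — Parallel Q: Q = R/(ω₀L) = 141/(4.663e+04·0.0046) = 0.6574.
Step 4 — Bandwidth: Δω = ω₀/Q = 7.092e+04 rad/s; BW = Δω/(2π) = 1.129e+04 Hz.

(a) f₀ = 7421 Hz  (b) Q = 0.6574  (c) BW = 1.129e+04 Hz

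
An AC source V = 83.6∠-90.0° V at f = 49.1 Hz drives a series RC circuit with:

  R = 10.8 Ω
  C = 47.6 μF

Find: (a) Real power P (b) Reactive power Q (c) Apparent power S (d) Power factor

Step 1 — Angular frequency: ω = 2π·f = 2π·49.1 = 308.5 rad/s.
Step 2 — Component impedances:
  R: Z = R = 10.8 Ω
  C: Z = 1/(jωC) = -j/(ω·C) = 0 - j68.1 Ω
Step 3 — Series combination: Z_total = R + C = 10.8 - j68.1 Ω = 68.95∠-81.0° Ω.
Step 4 — Source phasor: V = 83.6∠-90.0° V = 0 - j83.6 V.
Step 5 — Current: I = V / Z = 1.198 - j0.1899 A = 1.212∠-9.0° A.
Step 6 — Complex power: S = V·I* = 15.88 - j100.1 VA.
Step 7 — Real power: P = Re(S) = 15.88 W.
Step 8 — Reactive power: Q = Im(S) = -100.1 VAR.
Step 9 — Apparent power: |S| = 101.4 VA.
Step 10 — Power factor: PF = P/|S| = 0.1566 (leading).

(a) P = 15.88 W  (b) Q = -100.1 VAR  (c) S = 101.4 VA  (d) PF = 0.1566 (leading)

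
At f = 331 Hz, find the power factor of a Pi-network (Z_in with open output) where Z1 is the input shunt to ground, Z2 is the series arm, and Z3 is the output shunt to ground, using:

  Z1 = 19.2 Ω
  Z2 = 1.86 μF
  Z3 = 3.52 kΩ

Step 1 — Angular frequency: ω = 2π·f = 2π·331 = 2080 rad/s.
Step 2 — Component impedances:
  Z1: Z = R = 19.2 Ω
  Z2: Z = 1/(jωC) = -j/(ω·C) = 0 - j258.5 Ω
  Z3: Z = R = 3520 Ω
Step 3 — With open output, the series arm Z2 and the output shunt Z3 appear in series to ground: Z2 + Z3 = 3520 - j258.5 Ω.
Step 4 — Parallel with input shunt Z1: Z_in = Z1 || (Z2 + Z3) = 19.1 - j0.007568 Ω = 19.1∠-0.0° Ω.
Step 5 — Power factor: PF = cos(φ) = Re(Z)/|Z| = 19.1/19.1 = 1.
Step 6 — Type: Im(Z) = -0.007568 ⇒ leading (phase φ = -0.0°).

PF = 1 (leading, φ = -0.0°)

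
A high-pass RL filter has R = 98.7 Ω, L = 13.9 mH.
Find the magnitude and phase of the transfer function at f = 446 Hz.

Step 1 — Angular frequency: ω = 2π·446 = 2802 rad/s.
Step 2 — Transfer function: H(jω) = jωL/(R + jωL).
Step 3 — Numerator jωL = j·38.95; denominator R + jωL = 98.7 + j38.95.
Step 4 — H = 0.1348 + j0.3415.
Step 5 — Magnitude: |H| = 0.3671 (-8.7 dB); phase: φ = 68.5°.

|H| = 0.3671 (-8.7 dB), φ = 68.5°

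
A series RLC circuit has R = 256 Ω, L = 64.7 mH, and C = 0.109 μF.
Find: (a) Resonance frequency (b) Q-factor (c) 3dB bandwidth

Step 1 — Resonance condition Im(Z)=0 gives ω₀ = 1/√(LC).
Step 2 — ω₀ = 1/√(0.0647·1.09e-07) = 1.191e+04 rad/s.
Step 3 — f₀ = ω₀/(2π) = 1895 Hz.
Step 4 — Series Q: Q = ω₀L/R = 1.191e+04·0.0647/256 = 3.01.
Step 5 — 3dB bandwidth: Δω = ω₀/Q = 3957 rad/s; BW = Δω/(2π) = 629.7 Hz.

(a) f₀ = 1895 Hz  (b) Q = 3.01  (c) BW = 629.7 Hz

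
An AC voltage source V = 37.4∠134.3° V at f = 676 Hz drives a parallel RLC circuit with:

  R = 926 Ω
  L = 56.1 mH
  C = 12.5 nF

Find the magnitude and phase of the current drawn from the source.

Step 1 — Angular frequency: ω = 2π·f = 2π·676 = 4247 rad/s.
Step 2 — Component impedances:
  R: Z = R = 926 Ω
  L: Z = jωL = j·4247·0.0561 = 0 + j238.3 Ω
  C: Z = 1/(jωC) = -j/(ω·C) = 0 - j1.883e+04 Ω
Step 3 — Parallel combination: 1/Z_total = 1/R + 1/L + 1/C; Z_total = 58.9 + j226 Ω = 233.5∠75.4° Ω.
Step 4 — Source phasor: V = 37.4∠134.3° V = -26.12 + j26.77 V.
Step 5 — Ohm's law: I = V / Z_total = (-26.12 + j26.77) / (58.9 + j226) = 0.0827 + j0.1371 A.
Step 6 — Convert to polar: |I| = 0.1601 A, ∠I = 58.9°.

I = 0.1601∠58.9° A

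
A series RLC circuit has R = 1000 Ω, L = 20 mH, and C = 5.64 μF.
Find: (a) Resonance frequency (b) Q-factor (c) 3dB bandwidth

Step 1 — Resonance condition Im(Z)=0 gives ω₀ = 1/√(LC).
Step 2 — ω₀ = 1/√(0.02·5.64e-06) = 2977 rad/s.
Step 3 — f₀ = ω₀/(2π) = 473.9 Hz.
Step 4 — Series Q: Q = ω₀L/R = 2977·0.02/1000 = 0.05955.
Step 5 — 3dB bandwidth: Δω = ω₀/Q = 5e+04 rad/s; BW = Δω/(2π) = 7958 Hz.

(a) f₀ = 473.9 Hz  (b) Q = 0.05955  (c) BW = 7958 Hz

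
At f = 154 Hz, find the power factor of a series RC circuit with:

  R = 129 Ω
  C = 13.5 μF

Step 1 — Angular frequency: ω = 2π·f = 2π·154 = 967.6 rad/s.
Step 2 — Component impedances:
  R: Z = R = 129 Ω
  C: Z = 1/(jωC) = -j/(ω·C) = 0 - j76.55 Ω
Step 3 — Series combination: Z_total = R + C = 129 - j76.55 Ω = 150∠-30.7° Ω.
Step 4 — Power factor: PF = cos(φ) = Re(Z)/|Z| = 129/150 = 0.86.
Step 5 — Type: Im(Z) = -76.55 ⇒ leading (phase φ = -30.7°).

PF = 0.86 (leading, φ = -30.7°)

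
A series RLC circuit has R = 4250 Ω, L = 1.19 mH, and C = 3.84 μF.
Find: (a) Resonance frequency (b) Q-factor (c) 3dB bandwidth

Step 1 — Resonance: ω₀ = 1/√(LC) = 1/√(0.00119·3.84e-06) = 1.479e+04 rad/s.
Step 2 — f₀ = ω₀/(2π) = 2354 Hz.
Step 3 — Series Q: Q = ω₀L/R = 1.479e+04·0.00119/4250 = 0.004142.
Step 4 — Bandwidth: Δω = ω₀/Q = 3.571e+06 rad/s; BW = Δω/(2π) = 5.684e+05 Hz.

(a) f₀ = 2354 Hz  (b) Q = 0.004142  (c) BW = 5.684e+05 Hz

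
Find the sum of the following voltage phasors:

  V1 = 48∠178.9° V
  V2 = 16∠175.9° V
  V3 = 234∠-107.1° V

Step 1 — Convert each phasor to rectangular form:
  V1 = 48·(cos(178.9°) + j·sin(178.9°)) = -47.99 + j0.9215 V
  V2 = 16·(cos(175.9°) + j·sin(175.9°)) = -15.96 + j1.144 V
  V3 = 234·(cos(-107.1°) + j·sin(-107.1°)) = -68.81 - j223.7 V
Step 2 — Sum components: V_total = -132.8 - j221.6 V.
Step 3 — Convert to polar: |V_total| = 258.3 V, ∠V_total = -120.9°.

V_total = 258.3∠-120.9° V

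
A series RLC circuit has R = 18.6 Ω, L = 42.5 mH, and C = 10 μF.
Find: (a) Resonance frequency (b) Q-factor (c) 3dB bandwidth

Step 1 — Resonance: ω₀ = 1/√(LC) = 1/√(0.0425·1e-05) = 1534 rad/s.
Step 2 — f₀ = ω₀/(2π) = 244.1 Hz.
Step 3 — Series Q: Q = ω₀L/R = 1534·0.0425/18.6 = 3.505.
Step 4 — Bandwidth: Δω = ω₀/Q = 437.6 rad/s; BW = Δω/(2π) = 69.65 Hz.

(a) f₀ = 244.1 Hz  (b) Q = 3.505  (c) BW = 69.65 Hz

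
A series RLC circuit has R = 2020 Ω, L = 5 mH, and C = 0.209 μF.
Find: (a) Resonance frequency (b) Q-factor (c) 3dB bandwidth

Step 1 — Resonance condition Im(Z)=0 gives ω₀ = 1/√(LC).
Step 2 — ω₀ = 1/√(0.005·2.09e-07) = 3.093e+04 rad/s.
Step 3 — f₀ = ω₀/(2π) = 4923 Hz.
Step 4 — Series Q: Q = ω₀L/R = 3.093e+04·0.005/2020 = 0.07657.
Step 5 — 3dB bandwidth: Δω = ω₀/Q = 4.04e+05 rad/s; BW = Δω/(2π) = 6.43e+04 Hz.

(a) f₀ = 4923 Hz  (b) Q = 0.07657  (c) BW = 6.43e+04 Hz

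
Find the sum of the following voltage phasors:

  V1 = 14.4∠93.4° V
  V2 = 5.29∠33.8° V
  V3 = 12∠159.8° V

Step 1 — Convert each phasor to rectangular form:
  V1 = 14.4·(cos(93.4°) + j·sin(93.4°)) = -0.854 + j14.37 V
  V2 = 5.29·(cos(33.8°) + j·sin(33.8°)) = 4.396 + j2.943 V
  V3 = 12·(cos(159.8°) + j·sin(159.8°)) = -11.26 + j4.144 V
Step 2 — Sum components: V_total = -7.72 + j21.46 V.
Step 3 — Convert to polar: |V_total| = 22.81 V, ∠V_total = 109.8°.

V_total = 22.81∠109.8° V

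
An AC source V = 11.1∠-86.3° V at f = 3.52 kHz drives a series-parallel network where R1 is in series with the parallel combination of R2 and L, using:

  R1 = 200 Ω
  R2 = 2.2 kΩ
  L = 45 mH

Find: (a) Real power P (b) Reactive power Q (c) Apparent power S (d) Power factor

Step 1 — Angular frequency: ω = 2π·f = 2π·3520 = 2.212e+04 rad/s.
Step 2 — Component impedances:
  R1: Z = R = 200 Ω
  R2: Z = R = 2200 Ω
  L: Z = jωL = j·2.212e+04·0.045 = 0 + j995.3 Ω
Step 3 — Parallel branch: R2 || L = 1/(1/R2 + 1/L) = 373.8 + j826.2 Ω.
Step 4 — Series with R1: Z_total = R1 + (R2 || L) = 573.8 + j826.2 Ω = 1006∠55.2° Ω.
Step 5 — Source phasor: V = 11.1∠-86.3° V = 0.7163 - j11.08 V.
Step 6 — Current: I = V / Z = -0.008639 - j0.006866 A = 0.01104∠-141.5° A.
Step 7 — Complex power: S = V·I* = 0.06987 + j0.1006 VA.
Step 8 — Real power: P = Re(S) = 0.06987 W.
Step 9 — Reactive power: Q = Im(S) = 0.1006 VAR.
Step 10 — Apparent power: |S| = 0.1225 VA.
Step 11 — Power factor: PF = P/|S| = 0.5704 (lagging).

(a) P = 0.06987 W  (b) Q = 0.1006 VAR  (c) S = 0.1225 VA  (d) PF = 0.5704 (lagging)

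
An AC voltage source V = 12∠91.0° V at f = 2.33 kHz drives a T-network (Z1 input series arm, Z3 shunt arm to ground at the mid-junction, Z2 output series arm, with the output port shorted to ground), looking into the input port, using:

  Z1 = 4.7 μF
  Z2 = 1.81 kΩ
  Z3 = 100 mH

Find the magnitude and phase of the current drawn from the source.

Step 1 — Angular frequency: ω = 2π·f = 2π·2330 = 1.464e+04 rad/s.
Step 2 — Component impedances:
  Z1: Z = 1/(jωC) = -j/(ω·C) = 0 - j14.53 Ω
  Z2: Z = R = 1810 Ω
  Z3: Z = jωL = j·1.464e+04·0.1 = 0 + j1464 Ω
Step 3 — With the output port shorted to ground, the output series arm Z2 runs from the junction to ground; the shunt arm Z3 also runs from the junction to ground. They appear in parallel: Z3 || Z2 = 715.8 + j885 Ω.
Step 4 — Series with input arm Z1: Z_in = Z1 + (Z3 || Z2) = 715.8 + j870.5 Ω = 1127∠50.6° Ω.
Step 5 — Source phasor: V = 12∠91.0° V = -0.2094 + j12 V.
Step 6 — Ohm's law: I = V / Z_total = (-0.2094 + j12) / (715.8 + j870.5) = 0.008105 + j0.006906 A.
Step 7 — Convert to polar: |I| = 0.01065 A, ∠I = 40.4°.

I = 0.01065∠40.4° A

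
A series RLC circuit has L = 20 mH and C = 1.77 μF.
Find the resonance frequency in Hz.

Step 1 — Resonance condition Im(Z)=0 gives ω₀ = 1/√(LC).
Step 2 — ω₀ = 1/√(0.02·1.77e-06) = 5315 rad/s.
Step 3 — f₀ = ω₀/(2π) = 845.9 Hz.

f₀ = 845.9 Hz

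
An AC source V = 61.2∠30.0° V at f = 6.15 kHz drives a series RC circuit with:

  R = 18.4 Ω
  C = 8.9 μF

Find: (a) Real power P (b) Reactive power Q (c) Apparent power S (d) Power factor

Step 1 — Angular frequency: ω = 2π·f = 2π·6150 = 3.864e+04 rad/s.
Step 2 — Component impedances:
  R: Z = R = 18.4 Ω
  C: Z = 1/(jωC) = -j/(ω·C) = 0 - j2.908 Ω
Step 3 — Series combination: Z_total = R + C = 18.4 - j2.908 Ω = 18.63∠-9.0° Ω.
Step 4 — Source phasor: V = 61.2∠30.0° V = 53 + j30.6 V.
Step 5 — Current: I = V / Z = 2.554 + j2.067 A = 3.285∠39.0° A.
Step 6 — Complex power: S = V·I* = 198.6 - j31.38 VA.
Step 7 — Real power: P = Re(S) = 198.6 W.
Step 8 — Reactive power: Q = Im(S) = -31.38 VAR.
Step 9 — Apparent power: |S| = 201.1 VA.
Step 10 — Power factor: PF = P/|S| = 0.9877 (leading).

(a) P = 198.6 W  (b) Q = -31.38 VAR  (c) S = 201.1 VA  (d) PF = 0.9877 (leading)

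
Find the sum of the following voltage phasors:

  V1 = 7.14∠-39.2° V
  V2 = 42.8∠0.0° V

Step 1 — Convert each phasor to rectangular form:
  V1 = 7.14·(cos(-39.2°) + j·sin(-39.2°)) = 5.533 - j4.513 V
  V2 = 42.8·(cos(0.0°) + j·sin(0.0°)) = 42.8 V
Step 2 — Sum components: V_total = 48.33 - j4.513 V.
Step 3 — Convert to polar: |V_total| = 48.54 V, ∠V_total = -5.3°.

V_total = 48.54∠-5.3° V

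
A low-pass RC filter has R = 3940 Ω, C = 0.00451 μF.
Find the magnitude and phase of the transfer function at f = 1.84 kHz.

Step 1 — Angular frequency: ω = 2π·1840 = 1.156e+04 rad/s.
Step 2 — Transfer function: H(jω) = 1/(1 + jωRC).
Step 3 — Denominator: 1 + jωRC = 1 + j·1.156e+04·3940·4.51e-09 = 1 + j0.2054.
Step 4 — H = 0.9595 - j0.1971.
Step 5 — Magnitude: |H| = 0.9795 (-0.2 dB); phase: φ = -11.6°.

|H| = 0.9795 (-0.2 dB), φ = -11.6°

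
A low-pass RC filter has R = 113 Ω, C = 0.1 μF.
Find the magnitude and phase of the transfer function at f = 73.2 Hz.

Step 1 — Angular frequency: ω = 2π·73.2 = 459.9 rad/s.
Step 2 — Transfer function: H(jω) = 1/(1 + jωRC).
Step 3 — Denominator: 1 + jωRC = 1 + j·459.9·113·1e-07 = 1 + j0.005197.
Step 4 — H = 1 - j0.005197.
Step 5 — Magnitude: |H| = 1 (-0.0 dB); phase: φ = -0.3°.

|H| = 1 (-0.0 dB), φ = -0.3°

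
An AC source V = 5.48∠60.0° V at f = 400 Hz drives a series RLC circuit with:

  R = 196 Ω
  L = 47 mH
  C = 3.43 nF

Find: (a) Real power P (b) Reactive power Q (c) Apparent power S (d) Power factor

Step 1 — Angular frequency: ω = 2π·f = 2π·400 = 2513 rad/s.
Step 2 — Component impedances:
  R: Z = R = 196 Ω
  L: Z = jωL = j·2513·0.047 = 0 + j118.1 Ω
  C: Z = 1/(jωC) = -j/(ω·C) = 0 - j1.16e+05 Ω
Step 3 — Series combination: Z_total = R + L + C = 196 - j1.159e+05 Ω = 1.159e+05∠-89.9° Ω.
Step 4 — Source phasor: V = 5.48∠60.0° V = 2.74 + j4.746 V.
Step 5 — Current: I = V / Z = -4.091e-05 + j2.371e-05 A = 4.729e-05∠149.9° A.
Step 6 — Complex power: S = V·I* = 4.383e-07 - j0.0002591 VA.
Step 7 — Real power: P = Re(S) = 4.383e-07 W.
Step 8 — Reactive power: Q = Im(S) = -0.0002591 VAR.
Step 9 — Apparent power: |S| = 0.0002591 VA.
Step 10 — Power factor: PF = P/|S| = 0.001691 (leading).

(a) P = 4.383e-07 W  (b) Q = -0.0002591 VAR  (c) S = 0.0002591 VA  (d) PF = 0.001691 (leading)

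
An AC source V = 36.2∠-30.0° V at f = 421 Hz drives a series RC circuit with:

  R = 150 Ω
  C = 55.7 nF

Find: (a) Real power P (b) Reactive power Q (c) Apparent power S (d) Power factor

Step 1 — Angular frequency: ω = 2π·f = 2π·421 = 2645 rad/s.
Step 2 — Component impedances:
  R: Z = R = 150 Ω
  C: Z = 1/(jωC) = -j/(ω·C) = 0 - j6787 Ω
Step 3 — Series combination: Z_total = R + C = 150 - j6787 Ω = 6789∠-88.7° Ω.
Step 4 — Source phasor: V = 36.2∠-30.0° V = 31.35 - j18.1 V.
Step 5 — Current: I = V / Z = 0.002768 + j0.004558 A = 0.005332∠58.7° A.
Step 6 — Complex power: S = V·I* = 0.004265 - j0.193 VA.
Step 7 — Real power: P = Re(S) = 0.004265 W.
Step 8 — Reactive power: Q = Im(S) = -0.193 VAR.
Step 9 — Apparent power: |S| = 0.193 VA.
Step 10 — Power factor: PF = P/|S| = 0.0221 (leading).

(a) P = 0.004265 W  (b) Q = -0.193 VAR  (c) S = 0.193 VA  (d) PF = 0.0221 (leading)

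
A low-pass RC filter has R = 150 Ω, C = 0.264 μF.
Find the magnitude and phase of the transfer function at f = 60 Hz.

Step 1 — Angular frequency: ω = 2π·60 = 377 rad/s.
Step 2 — Transfer function: H(jω) = 1/(1 + jωRC).
Step 3 — Denominator: 1 + jωRC = 1 + j·377·150·2.64e-07 = 1 + j0.01493.
Step 4 — H = 0.9998 - j0.01493.
Step 5 — Magnitude: |H| = 0.9999 (-0.0 dB); phase: φ = -0.9°.

|H| = 0.9999 (-0.0 dB), φ = -0.9°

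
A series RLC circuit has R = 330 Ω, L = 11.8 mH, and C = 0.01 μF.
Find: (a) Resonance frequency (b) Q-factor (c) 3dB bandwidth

Step 1 — Resonance condition Im(Z)=0 gives ω₀ = 1/√(LC).
Step 2 — ω₀ = 1/√(0.0118·1e-08) = 9.206e+04 rad/s.
Step 3 — f₀ = ω₀/(2π) = 1.465e+04 Hz.
Step 4 — Series Q: Q = ω₀L/R = 9.206e+04·0.0118/330 = 3.292.
Step 5 — 3dB bandwidth: Δω = ω₀/Q = 2.797e+04 rad/s; BW = Δω/(2π) = 4451 Hz.

(a) f₀ = 1.465e+04 Hz  (b) Q = 3.292  (c) BW = 4451 Hz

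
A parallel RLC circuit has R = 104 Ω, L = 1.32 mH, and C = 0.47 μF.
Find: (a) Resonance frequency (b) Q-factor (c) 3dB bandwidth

Step 1 — Resonance: ω₀ = 1/√(LC) = 1/√(0.00132·4.7e-07) = 4.015e+04 rad/s.
Step 2 — f₀ = ω₀/(2π) = 6390 Hz.
Step 3 — Parallel Q: Q = R/(ω₀L) = 104/(4.015e+04·0.00132) = 1.962.
Step 4 — Bandwidth: Δω = ω₀/Q = 2.046e+04 rad/s; BW = Δω/(2π) = 3256 Hz.

(a) f₀ = 6390 Hz  (b) Q = 1.962  (c) BW = 3256 Hz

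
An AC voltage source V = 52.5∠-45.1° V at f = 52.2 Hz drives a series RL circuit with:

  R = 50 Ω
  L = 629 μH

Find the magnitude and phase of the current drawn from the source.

Step 1 — Angular frequency: ω = 2π·f = 2π·52.2 = 328 rad/s.
Step 2 — Component impedances:
  R: Z = R = 50 Ω
  L: Z = jωL = j·328·0.000629 = 0 + j0.2063 Ω
Step 3 — Series combination: Z_total = R + L = 50 + j0.2063 Ω = 50∠0.2° Ω.
Step 4 — Source phasor: V = 52.5∠-45.1° V = 37.06 - j37.19 V.
Step 5 — Ohm's law: I = V / Z_total = (37.06 - j37.19) / (50 + j0.2063) = 0.7381 - j0.7468 A.
Step 6 — Convert to polar: |I| = 1.05 A, ∠I = -45.3°.

I = 1.05∠-45.3° A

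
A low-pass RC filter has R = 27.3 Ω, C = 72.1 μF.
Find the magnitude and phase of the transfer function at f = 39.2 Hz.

Step 1 — Angular frequency: ω = 2π·39.2 = 246.3 rad/s.
Step 2 — Transfer function: H(jω) = 1/(1 + jωRC).
Step 3 — Denominator: 1 + jωRC = 1 + j·246.3·27.3·7.21e-05 = 1 + j0.4848.
Step 4 — H = 0.8097 - j0.3925.
Step 5 — Magnitude: |H| = 0.8998 (-0.9 dB); phase: φ = -25.9°.

|H| = 0.8998 (-0.9 dB), φ = -25.9°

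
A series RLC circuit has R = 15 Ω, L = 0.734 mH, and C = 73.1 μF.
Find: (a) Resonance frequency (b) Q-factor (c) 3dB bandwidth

Step 1 — Resonance condition Im(Z)=0 gives ω₀ = 1/√(LC).
Step 2 — ω₀ = 1/√(0.000734·7.31e-05) = 4317 rad/s.
Step 3 — f₀ = ω₀/(2π) = 687.1 Hz.
Step 4 — Series Q: Q = ω₀L/R = 4317·0.000734/15 = 0.2113.
Step 5 — 3dB bandwidth: Δω = ω₀/Q = 2.044e+04 rad/s; BW = Δω/(2π) = 3252 Hz.

(a) f₀ = 687.1 Hz  (b) Q = 0.2113  (c) BW = 3252 Hz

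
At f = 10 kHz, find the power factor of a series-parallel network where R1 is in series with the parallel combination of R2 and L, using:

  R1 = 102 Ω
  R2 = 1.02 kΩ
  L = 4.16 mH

Step 1 — Angular frequency: ω = 2π·f = 2π·1e+04 = 6.283e+04 rad/s.
Step 2 — Component impedances:
  R1: Z = R = 102 Ω
  R2: Z = R = 1020 Ω
  L: Z = jωL = j·6.283e+04·0.00416 = 0 + j261.4 Ω
Step 3 — Parallel branch: R2 || L = 1/(1/R2 + 1/L) = 62.85 + j245.3 Ω.
Step 4 — Series with R1: Z_total = R1 + (R2 || L) = 164.9 + j245.3 Ω = 295.5∠56.1° Ω.
Step 5 — Power factor: PF = cos(φ) = Re(Z)/|Z| = 164.85/295.53 = 0.5578.
Step 6 — Type: Im(Z) = 245.3 ⇒ lagging (phase φ = 56.1°).

PF = 0.5578 (lagging, φ = 56.1°)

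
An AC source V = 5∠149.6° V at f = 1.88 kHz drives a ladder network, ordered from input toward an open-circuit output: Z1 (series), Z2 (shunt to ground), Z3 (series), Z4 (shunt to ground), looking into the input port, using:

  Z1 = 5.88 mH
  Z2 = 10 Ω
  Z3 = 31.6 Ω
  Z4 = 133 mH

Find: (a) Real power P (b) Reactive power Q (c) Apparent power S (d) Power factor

Step 1 — Angular frequency: ω = 2π·f = 2π·1880 = 1.181e+04 rad/s.
Step 2 — Component impedances:
  Z1: Z = jωL = j·1.181e+04·0.00588 = 0 + j69.46 Ω
  Z2: Z = R = 10 Ω
  Z3: Z = R = 31.6 Ω
  Z4: Z = jωL = j·1.181e+04·0.133 = 0 + j1571 Ω
Step 3 — Ladder network (open output): work backward from the far end, alternating series and parallel combinations. Z_in = 9.998 + j69.52 Ω = 70.24∠81.8° Ω.
Step 4 — Source phasor: V = 5∠149.6° V = -4.313 + j2.53 V.
Step 5 — Current: I = V / Z = 0.02692 + j0.0659 A = 0.07119∠67.8° A.
Step 6 — Complex power: S = V·I* = 0.05067 + j0.3523 VA.
Step 7 — Real power: P = Re(S) = 0.05067 W.
Step 8 — Reactive power: Q = Im(S) = 0.3523 VAR.
Step 9 — Apparent power: |S| = 0.3559 VA.
Step 10 — Power factor: PF = P/|S| = 0.1424 (lagging).

(a) P = 0.05067 W  (b) Q = 0.3523 VAR  (c) S = 0.3559 VA  (d) PF = 0.1424 (lagging)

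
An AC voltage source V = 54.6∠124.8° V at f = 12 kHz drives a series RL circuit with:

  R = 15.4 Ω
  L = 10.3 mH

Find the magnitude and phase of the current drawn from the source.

Step 1 — Angular frequency: ω = 2π·f = 2π·1.2e+04 = 7.54e+04 rad/s.
Step 2 — Component impedances:
  R: Z = R = 15.4 Ω
  L: Z = jωL = j·7.54e+04·0.0103 = 0 + j776.6 Ω
Step 3 — Series combination: Z_total = R + L = 15.4 + j776.6 Ω = 776.8∠88.9° Ω.
Step 4 — Source phasor: V = 54.6∠124.8° V = -31.16 + j44.83 V.
Step 5 — Ohm's law: I = V / Z_total = (-31.16 + j44.83) / (15.4 + j776.6) = 0.05691 + j0.04125 A.
Step 6 — Convert to polar: |I| = 0.07029 A, ∠I = 35.9°.

I = 0.07029∠35.9° A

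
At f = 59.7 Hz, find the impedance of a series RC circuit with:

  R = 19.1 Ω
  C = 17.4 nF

Step 1 — Angular frequency: ω = 2π·f = 2π·59.7 = 375.1 rad/s.
Step 2 — Component impedances:
  R: Z = R = 19.1 Ω
  C: Z = 1/(jωC) = -j/(ω·C) = 0 - j1.532e+05 Ω
Step 3 — Series combination: Z_total = R + C = 19.1 - j1.532e+05 Ω = 1.532e+05∠-90.0° Ω.

Z = 19.1 - j1.532e+05 Ω = 1.532e+05∠-90.0° Ω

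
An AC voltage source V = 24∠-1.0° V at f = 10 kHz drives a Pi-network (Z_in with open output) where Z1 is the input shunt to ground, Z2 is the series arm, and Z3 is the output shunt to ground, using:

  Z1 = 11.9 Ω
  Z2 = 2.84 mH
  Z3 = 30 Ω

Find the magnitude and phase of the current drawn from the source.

Step 1 — Angular frequency: ω = 2π·f = 2π·1e+04 = 6.283e+04 rad/s.
Step 2 — Component impedances:
  Z1: Z = R = 11.9 Ω
  Z2: Z = jωL = j·6.283e+04·0.00284 = 0 + j178.4 Ω
  Z3: Z = R = 30 Ω
Step 3 — With open output, the series arm Z2 and the output shunt Z3 appear in series to ground: Z2 + Z3 = 30 + j178.4 Ω.
Step 4 — Parallel with input shunt Z1: Z_in = Z1 || (Z2 + Z3) = 11.72 + j0.7521 Ω = 11.75∠3.7° Ω.
Step 5 — Source phasor: V = 24∠-1.0° V = 24 - j0.4189 V.
Step 6 — Ohm's law: I = V / Z_total = (24 - j0.4189) / (11.72 + j0.7521) = 2.036 - j0.1664 A.
Step 7 — Convert to polar: |I| = 2.043 A, ∠I = -4.7°.

I = 2.043∠-4.7° A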